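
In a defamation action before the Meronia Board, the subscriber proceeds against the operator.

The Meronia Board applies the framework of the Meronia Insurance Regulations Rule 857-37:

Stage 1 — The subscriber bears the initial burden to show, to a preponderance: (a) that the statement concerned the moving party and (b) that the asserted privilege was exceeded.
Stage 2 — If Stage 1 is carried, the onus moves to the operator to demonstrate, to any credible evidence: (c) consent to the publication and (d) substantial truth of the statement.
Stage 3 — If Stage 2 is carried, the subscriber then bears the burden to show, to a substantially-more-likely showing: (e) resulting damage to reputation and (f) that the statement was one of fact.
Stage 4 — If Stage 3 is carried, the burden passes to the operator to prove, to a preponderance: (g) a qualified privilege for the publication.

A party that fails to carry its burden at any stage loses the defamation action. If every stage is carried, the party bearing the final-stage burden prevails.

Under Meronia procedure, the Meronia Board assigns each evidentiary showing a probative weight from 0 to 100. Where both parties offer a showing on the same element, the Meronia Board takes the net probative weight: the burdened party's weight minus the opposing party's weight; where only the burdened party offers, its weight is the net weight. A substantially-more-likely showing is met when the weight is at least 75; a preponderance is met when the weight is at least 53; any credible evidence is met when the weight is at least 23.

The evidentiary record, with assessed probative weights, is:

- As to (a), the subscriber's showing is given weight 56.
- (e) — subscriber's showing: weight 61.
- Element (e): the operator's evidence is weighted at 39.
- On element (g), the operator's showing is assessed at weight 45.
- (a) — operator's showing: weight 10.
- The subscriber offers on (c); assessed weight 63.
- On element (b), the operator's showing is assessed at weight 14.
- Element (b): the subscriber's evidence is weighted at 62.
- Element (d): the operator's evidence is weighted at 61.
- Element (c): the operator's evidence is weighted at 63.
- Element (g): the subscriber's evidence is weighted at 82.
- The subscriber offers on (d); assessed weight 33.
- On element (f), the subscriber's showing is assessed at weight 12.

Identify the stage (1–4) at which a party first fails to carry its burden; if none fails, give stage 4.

Stage 1 — burden on subscriber; standard: a preponderance (weight is at least 53).
    (a): 56 − 10 = 46 < 53 [not met]
    (b): 62 − 14 = 48 < 53 [not met]
  The subscriber does not carry Stage 1.
So the operator prevails.

stage 1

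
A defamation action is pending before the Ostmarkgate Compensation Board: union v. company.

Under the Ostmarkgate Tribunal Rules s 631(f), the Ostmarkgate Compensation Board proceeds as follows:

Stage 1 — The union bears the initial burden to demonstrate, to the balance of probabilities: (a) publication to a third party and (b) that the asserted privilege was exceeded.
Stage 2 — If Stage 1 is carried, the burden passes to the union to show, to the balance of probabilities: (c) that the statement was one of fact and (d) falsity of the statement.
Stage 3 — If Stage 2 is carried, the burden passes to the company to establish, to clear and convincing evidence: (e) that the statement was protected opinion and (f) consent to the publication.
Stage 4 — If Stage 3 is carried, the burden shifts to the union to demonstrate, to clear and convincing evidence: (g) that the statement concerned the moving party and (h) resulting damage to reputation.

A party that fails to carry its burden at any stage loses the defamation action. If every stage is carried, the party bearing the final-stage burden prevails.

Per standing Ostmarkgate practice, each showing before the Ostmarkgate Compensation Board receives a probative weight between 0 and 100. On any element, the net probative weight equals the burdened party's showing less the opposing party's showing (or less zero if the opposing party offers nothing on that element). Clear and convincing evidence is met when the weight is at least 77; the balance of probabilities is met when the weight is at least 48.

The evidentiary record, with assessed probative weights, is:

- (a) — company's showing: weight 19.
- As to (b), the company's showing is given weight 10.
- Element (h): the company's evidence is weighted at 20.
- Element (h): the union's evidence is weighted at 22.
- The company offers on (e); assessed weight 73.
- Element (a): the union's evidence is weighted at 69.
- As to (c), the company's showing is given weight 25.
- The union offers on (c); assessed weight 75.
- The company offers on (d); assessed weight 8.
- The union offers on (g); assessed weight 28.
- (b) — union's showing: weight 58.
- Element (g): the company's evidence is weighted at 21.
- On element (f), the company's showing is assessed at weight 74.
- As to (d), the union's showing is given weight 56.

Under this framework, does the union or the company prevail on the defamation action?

union

At Stage 1 the union must meet the balance of probabilities (weight is at least 48): on (a) the weight is 69 less the opposing 19 gives net 50, ≥ 48, so (a) meets the standard; on (b) the weight is 58 less the opposing 10 gives net 48, ≥ 48, so (b) meets the standard.
  Stage 1 is satisfied; the union continues to bear the burden.
At Stage 2 the union must meet the balance of probabilities (weight is at least 48): on (c) the weight is 75 less the opposing 25 gives net 50, which does reach 48, so (c) meets the standard; on (d) the weight is 56 less the opposing 8 gives net 48, ≥ 48, so (d) meets the standard.
  All elements met. The burden passes to the company.
At Stage 3 the company must meet clear and convincing evidence (weight is at least 77): on (e) the weight is 73, which does not reach 77, so (e) does not meet the standard; on (f) the weight is 74, < 77, so (f) does not meet the standard.
  Not every element is met, so the company fails to carry Stage 3.
So the union prevails.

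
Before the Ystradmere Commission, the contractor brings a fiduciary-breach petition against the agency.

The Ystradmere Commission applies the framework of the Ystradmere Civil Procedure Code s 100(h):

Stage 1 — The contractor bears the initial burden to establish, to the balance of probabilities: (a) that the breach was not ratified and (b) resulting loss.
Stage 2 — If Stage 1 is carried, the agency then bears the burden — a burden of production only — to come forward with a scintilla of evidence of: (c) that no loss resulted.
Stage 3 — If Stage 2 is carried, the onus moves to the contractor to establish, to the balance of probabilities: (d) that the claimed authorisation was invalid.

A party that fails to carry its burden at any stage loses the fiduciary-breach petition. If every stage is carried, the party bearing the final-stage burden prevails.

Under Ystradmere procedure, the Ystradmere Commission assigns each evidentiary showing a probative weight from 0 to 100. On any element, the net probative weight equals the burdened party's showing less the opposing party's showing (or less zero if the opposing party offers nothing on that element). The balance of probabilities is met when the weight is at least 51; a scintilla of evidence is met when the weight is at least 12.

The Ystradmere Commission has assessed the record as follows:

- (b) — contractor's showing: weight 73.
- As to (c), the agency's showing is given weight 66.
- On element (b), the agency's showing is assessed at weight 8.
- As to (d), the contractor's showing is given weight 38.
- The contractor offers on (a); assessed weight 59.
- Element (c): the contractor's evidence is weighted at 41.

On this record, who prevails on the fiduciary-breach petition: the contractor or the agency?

agency

Stage 1 (contractor, the balance of probabilities, weight is at least 51): (a) 59 ≥ 51 — meets; (b) net 73−8=65 ≥ 51 — meets.
  The contractor carries Stage 1; the agency now bears the burden.
Stage 2 (agency, a scintilla of evidence, weight is at least 12): (c) net 66−41=25 ≥ 12 — meets.
  All elements met. The burden passes to the contractor.
Stage 3 (contractor, the balance of probabilities, weight is at least 51): (d) 38 < 51 — fails.
  Stage 3 not carried; the contractor fails its burden.
The analysis ends at Stage 3; the agency prevails.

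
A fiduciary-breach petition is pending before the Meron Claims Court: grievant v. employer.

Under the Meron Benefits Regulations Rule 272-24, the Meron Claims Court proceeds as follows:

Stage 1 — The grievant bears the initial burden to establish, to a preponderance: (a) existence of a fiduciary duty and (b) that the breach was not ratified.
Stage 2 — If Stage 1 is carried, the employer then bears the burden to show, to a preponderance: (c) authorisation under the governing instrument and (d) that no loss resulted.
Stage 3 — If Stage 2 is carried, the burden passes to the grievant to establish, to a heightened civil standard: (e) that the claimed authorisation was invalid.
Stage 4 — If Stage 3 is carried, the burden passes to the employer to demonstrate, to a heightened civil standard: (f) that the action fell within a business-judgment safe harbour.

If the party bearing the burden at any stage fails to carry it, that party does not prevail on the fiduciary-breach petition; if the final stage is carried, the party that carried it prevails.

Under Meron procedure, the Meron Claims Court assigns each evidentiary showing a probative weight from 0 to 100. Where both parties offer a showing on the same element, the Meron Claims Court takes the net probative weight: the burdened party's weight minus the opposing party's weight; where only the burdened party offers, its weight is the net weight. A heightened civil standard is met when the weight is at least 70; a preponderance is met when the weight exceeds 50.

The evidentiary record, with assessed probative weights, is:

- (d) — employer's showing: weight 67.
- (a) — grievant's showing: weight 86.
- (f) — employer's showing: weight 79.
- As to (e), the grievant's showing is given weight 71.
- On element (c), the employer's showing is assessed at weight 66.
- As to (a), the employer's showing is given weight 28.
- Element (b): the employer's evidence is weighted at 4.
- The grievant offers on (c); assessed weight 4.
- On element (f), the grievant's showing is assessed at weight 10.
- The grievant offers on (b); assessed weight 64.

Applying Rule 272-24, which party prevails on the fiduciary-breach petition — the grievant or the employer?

grievant

Stage 1 — burden on grievant; standard: a preponderance (weight exceeds 50).
    (a): 86 − 28 = 58 > 50 [met]
    (b): 64 − 4 = 60 > 50 [met]
  Stage 1 is satisfied; the onus moves to the employer.
Stage 2 — burden on employer; standard: a preponderance (weight exceeds 50).
    (c): 66 − 4 = 62 > 50 [met]
    (d): 67 > 50 [met]
  All elements met. The burden passes to the grievant.
Stage 3 — burden on grievant; standard: a heightened civil standard (weight is at least 70).
    (e): 71 ≥ 70 [met]
  All elements met. The burden passes to the employer.
Stage 4 — burden on employer; standard: a heightened civil standard (weight is at least 70).
    (f): 79 − 10 = 69 < 70 [not met]
  The employer does not carry Stage 4.
So the grievant prevails.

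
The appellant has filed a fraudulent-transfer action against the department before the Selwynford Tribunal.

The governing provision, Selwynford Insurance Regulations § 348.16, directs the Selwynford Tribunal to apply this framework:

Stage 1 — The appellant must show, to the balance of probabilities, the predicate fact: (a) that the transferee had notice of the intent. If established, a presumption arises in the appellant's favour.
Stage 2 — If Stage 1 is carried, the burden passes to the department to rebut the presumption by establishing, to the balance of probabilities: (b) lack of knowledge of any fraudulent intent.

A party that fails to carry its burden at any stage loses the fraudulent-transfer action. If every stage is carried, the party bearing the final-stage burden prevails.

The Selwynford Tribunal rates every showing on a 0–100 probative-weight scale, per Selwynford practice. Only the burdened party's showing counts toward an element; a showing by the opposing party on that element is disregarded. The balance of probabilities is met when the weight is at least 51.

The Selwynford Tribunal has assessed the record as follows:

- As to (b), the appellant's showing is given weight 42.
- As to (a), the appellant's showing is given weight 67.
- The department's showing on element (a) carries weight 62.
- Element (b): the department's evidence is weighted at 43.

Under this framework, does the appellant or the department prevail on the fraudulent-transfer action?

Stage 1 (appellant, the balance of probabilities, weight is at least 51): (a) 67 (department's 62 disregarded) ≥ 51 — meets.
  Stage 1 carried; the burden shifts to the department.
Stage 2 (department, the balance of probabilities, weight is at least 51): (b) 43 (appellant's 42 disregarded) < 51 — fails.
  The department does not carry Stage 2.
So the appellant prevails.

appellant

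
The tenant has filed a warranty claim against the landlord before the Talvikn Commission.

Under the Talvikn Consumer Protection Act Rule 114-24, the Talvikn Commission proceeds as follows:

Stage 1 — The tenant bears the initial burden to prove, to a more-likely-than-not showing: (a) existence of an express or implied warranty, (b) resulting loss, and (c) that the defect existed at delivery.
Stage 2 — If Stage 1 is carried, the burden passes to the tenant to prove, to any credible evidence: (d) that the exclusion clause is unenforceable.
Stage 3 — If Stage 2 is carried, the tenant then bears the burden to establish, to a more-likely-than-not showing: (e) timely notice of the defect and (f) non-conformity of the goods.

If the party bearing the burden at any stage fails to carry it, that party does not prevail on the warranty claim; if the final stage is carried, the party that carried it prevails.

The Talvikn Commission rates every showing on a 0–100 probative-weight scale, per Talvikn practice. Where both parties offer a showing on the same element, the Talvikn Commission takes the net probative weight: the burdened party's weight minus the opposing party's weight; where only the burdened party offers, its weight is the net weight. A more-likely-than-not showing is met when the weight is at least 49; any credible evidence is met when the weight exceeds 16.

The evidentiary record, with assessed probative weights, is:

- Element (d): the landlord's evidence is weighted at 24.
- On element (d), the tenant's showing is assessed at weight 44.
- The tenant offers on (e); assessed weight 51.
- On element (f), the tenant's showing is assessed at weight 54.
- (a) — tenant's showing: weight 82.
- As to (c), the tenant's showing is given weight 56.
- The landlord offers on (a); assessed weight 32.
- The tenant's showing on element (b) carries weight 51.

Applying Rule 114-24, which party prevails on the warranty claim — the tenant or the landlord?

tenant

Stage 1 — burden on tenant; standard: a more-likely-than-not showing (weight is at least 49).
    (a): 82 − 32 = 50 ≥ 49 [met]
    (b): 51 ≥ 49 [met]
    (c): 56 ≥ 49 [met]
  All elements met. The tenant retains the burden for Stage 2.
Stage 2 — burden on tenant; standard: any credible evidence (weight exceeds 16).
    (d): 44 − 24 = 20 > 16 [met]
  Stage 2 carried; the burden remains with the tenant.
Stage 3 — burden on tenant; standard: a more-likely-than-not showing (weight is at least 49).
    (e): 51 ≥ 49 [met]
    (f): 54 ≥ 49 [met]
  Stage 3 carried; the final stage is satisfied.
With every stage satisfied, the tenant prevails.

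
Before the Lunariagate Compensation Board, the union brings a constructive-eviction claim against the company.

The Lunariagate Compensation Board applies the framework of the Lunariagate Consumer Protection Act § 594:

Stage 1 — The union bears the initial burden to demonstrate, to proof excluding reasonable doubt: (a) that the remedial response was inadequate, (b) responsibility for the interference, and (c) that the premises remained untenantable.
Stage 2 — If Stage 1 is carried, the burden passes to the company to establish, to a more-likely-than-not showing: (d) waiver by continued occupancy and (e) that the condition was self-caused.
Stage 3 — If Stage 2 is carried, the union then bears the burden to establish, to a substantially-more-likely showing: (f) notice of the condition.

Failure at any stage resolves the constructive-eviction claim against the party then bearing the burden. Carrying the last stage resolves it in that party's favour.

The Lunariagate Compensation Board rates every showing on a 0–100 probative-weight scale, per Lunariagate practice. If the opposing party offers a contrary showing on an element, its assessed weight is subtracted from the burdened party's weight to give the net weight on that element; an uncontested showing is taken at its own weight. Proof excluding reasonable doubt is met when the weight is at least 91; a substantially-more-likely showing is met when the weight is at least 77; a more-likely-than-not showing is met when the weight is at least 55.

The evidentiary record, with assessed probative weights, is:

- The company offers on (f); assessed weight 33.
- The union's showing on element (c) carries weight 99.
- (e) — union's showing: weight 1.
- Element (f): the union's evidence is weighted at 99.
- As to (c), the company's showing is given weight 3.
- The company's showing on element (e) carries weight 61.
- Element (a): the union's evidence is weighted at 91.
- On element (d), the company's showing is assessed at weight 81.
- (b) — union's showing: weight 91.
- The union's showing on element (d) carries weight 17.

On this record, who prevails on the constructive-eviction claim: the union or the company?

company

At Stage 1 the union must meet proof excluding reasonable doubt (weight is at least 91): on (a) the weight is 91, ≥ 91, so (a) meets the standard; on (b) the weight is 91, ≥ 91, so (b) meets the standard; on (c) the weight is 99 less the opposing 3 gives net 96, which does reach 91, so (c) meets the standard.
  Stage 1 carried; the burden shifts to the company.
At Stage 2 the company must meet a more-likely-than-not showing (weight is at least 55): on (d) the weight is 81 less the opposing 17 gives net 64, which does reach 55, so (d) meets the standard; on (e) the weight is 61 less the opposing 1 gives net 60, which does reach 55, so (e) meets the standard.
  Stage 2 is satisfied; the onus moves to the union.
At Stage 3 the union must meet a substantially-more-likely showing (weight is at least 77): on (f) the weight is 99 less the opposing 33 gives net 66, < 77, so (f) does not meet the standard.
  The union does not carry Stage 3.
The analysis ends at Stage 3; the company prevails.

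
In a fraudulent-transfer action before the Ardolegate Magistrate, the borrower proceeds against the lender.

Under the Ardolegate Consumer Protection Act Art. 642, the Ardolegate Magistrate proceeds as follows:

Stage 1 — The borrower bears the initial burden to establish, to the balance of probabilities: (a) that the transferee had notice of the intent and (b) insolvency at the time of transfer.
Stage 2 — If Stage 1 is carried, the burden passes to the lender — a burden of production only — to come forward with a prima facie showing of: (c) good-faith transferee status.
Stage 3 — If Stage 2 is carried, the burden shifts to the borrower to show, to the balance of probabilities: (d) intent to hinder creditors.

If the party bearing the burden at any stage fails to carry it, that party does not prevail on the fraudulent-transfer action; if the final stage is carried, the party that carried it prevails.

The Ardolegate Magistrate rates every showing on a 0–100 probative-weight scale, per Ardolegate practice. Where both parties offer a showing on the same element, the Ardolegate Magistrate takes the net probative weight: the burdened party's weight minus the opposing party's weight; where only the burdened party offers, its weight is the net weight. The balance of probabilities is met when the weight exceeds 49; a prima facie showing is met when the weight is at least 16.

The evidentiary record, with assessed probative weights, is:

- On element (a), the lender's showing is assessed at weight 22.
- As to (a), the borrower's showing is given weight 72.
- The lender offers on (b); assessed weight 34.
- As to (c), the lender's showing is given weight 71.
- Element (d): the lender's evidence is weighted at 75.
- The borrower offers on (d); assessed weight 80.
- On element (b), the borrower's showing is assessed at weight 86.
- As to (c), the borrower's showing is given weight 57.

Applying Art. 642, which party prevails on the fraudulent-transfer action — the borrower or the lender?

Stage 1 — burden on borrower; standard: the balance of probabilities (weight exceeds 49).
    (a): 72 − 22 = 50 > 49 [met]
    (b): 86 − 34 = 52 > 49 [met]
  The borrower carries Stage 1; the lender now bears the burden.
Stage 2 — burden on lender; standard: a prima facie showing (weight is at least 16).
    (c): 71 − 57 = 14 < 16 [not met]
  Stage 2 not carried; the lender fails its burden.
So the borrower prevails.

borrower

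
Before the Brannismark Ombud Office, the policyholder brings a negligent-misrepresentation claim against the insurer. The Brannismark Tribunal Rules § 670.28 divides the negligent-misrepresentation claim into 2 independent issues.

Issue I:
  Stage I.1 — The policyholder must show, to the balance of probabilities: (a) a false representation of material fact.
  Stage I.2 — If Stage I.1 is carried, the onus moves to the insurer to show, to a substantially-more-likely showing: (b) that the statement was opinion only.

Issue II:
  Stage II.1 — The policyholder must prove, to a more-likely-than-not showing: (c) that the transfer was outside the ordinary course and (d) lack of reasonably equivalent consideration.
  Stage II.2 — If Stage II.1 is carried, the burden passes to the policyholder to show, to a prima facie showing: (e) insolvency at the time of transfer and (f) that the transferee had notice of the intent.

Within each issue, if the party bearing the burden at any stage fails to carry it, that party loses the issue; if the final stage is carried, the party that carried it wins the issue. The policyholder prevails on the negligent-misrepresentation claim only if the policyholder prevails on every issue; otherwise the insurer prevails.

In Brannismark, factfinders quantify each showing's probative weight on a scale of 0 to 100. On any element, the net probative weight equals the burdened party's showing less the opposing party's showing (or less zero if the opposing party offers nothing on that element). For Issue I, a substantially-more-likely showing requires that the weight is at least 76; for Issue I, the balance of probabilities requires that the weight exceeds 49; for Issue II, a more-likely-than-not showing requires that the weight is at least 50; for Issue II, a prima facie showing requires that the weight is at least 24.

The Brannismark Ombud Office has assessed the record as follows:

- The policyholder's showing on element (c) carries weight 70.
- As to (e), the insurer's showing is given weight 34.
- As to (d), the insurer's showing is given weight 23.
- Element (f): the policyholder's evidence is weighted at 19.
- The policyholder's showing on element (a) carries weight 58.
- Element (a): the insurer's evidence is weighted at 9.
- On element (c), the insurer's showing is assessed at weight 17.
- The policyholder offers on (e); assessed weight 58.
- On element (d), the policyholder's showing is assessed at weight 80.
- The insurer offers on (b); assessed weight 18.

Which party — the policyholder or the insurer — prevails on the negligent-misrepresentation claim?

— Issue I —
Stage I.1 — burden on policyholder; standard: the balance of probabilities (weight exceeds 49).
    (a): 58 − 9 = 49 ≤ 49 [not met]
  Not every element is met, so the policyholder fails to carry Stage I.1.
The analysis ends at Stage I.1; the insurer prevails on this issue.
— Issue II —
Stage II.1 (policyholder, a more-likely-than-not showing, weight is at least 50): (c) net 70−17=53 ≥ 50 — meets; (d) net 80−23=57 ≥ 50 — meets.
  Stage II.1 carried; the burden remains with the policyholder.
Stage II.2 (policyholder, a prima facie showing, weight is at least 24): (e) net 58−34=24 ≥ 24 — meets; (f) 19 < 24 — fails.
  Not every element is met, so the policyholder fails to carry Stage II.2.
The insurer prevails on this issue.
Per-issue: Issue I → insurer; Issue II → insurer. The policyholder must prevail on every issue; overall, the insurer prevails.

insurer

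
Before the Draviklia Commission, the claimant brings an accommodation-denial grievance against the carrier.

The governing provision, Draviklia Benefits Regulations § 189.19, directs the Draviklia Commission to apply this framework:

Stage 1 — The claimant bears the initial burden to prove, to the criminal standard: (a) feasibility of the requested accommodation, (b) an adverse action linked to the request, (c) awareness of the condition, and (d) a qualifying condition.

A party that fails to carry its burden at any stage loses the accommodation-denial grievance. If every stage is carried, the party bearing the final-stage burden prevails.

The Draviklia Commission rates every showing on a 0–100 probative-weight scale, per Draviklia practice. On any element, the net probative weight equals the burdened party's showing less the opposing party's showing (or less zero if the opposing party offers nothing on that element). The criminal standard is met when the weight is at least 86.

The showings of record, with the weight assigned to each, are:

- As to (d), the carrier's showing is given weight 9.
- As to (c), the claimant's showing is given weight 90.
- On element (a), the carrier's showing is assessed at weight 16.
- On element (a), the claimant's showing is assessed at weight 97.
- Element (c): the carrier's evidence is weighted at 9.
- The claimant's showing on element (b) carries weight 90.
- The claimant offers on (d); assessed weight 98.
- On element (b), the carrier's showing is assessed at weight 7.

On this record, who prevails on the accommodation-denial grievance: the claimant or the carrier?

Stage 1 (claimant, the criminal standard, weight is at least 86): (a) net 97−16=81 < 86 — fails; (b) net 90−7=83 < 86 — fails; (c) net 90−9=81 < 86 — fails; (d) net 98−9=89 ≥ 86 — meets.
  Not every element is met, so the claimant fails to carry Stage 1.
So the carrier prevails.

carrier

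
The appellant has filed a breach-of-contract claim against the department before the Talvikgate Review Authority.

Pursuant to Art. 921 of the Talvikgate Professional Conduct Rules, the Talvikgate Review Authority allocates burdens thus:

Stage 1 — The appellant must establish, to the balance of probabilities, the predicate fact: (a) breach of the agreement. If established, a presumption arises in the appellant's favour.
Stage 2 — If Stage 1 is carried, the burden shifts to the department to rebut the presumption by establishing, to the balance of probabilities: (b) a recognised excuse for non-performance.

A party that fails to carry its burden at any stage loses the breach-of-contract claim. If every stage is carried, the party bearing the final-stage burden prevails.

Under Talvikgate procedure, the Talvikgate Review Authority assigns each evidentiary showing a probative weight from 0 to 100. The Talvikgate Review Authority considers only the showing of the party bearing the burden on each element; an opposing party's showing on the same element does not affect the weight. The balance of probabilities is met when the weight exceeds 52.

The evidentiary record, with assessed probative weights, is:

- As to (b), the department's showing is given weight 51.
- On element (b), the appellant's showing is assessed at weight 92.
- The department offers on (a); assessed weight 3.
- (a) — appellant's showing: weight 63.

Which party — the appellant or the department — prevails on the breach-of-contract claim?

appellant

At Stage 1 the appellant must meet the balance of probabilities (weight exceeds 52): on (a) the weight is 63 (the department's 3 is given no effect), > 52, so (a) meets the standard.
  Stage 1 carried; the burden shifts to the department.
At Stage 2 the department must meet the balance of probabilities (weight exceeds 52): on (b) the weight is 51 (the appellant's 92 is given no effect), which does not exceed 52, so (b) does not meet the standard.
  Stage 2 not carried; the department fails its burden.
So the appellant prevails.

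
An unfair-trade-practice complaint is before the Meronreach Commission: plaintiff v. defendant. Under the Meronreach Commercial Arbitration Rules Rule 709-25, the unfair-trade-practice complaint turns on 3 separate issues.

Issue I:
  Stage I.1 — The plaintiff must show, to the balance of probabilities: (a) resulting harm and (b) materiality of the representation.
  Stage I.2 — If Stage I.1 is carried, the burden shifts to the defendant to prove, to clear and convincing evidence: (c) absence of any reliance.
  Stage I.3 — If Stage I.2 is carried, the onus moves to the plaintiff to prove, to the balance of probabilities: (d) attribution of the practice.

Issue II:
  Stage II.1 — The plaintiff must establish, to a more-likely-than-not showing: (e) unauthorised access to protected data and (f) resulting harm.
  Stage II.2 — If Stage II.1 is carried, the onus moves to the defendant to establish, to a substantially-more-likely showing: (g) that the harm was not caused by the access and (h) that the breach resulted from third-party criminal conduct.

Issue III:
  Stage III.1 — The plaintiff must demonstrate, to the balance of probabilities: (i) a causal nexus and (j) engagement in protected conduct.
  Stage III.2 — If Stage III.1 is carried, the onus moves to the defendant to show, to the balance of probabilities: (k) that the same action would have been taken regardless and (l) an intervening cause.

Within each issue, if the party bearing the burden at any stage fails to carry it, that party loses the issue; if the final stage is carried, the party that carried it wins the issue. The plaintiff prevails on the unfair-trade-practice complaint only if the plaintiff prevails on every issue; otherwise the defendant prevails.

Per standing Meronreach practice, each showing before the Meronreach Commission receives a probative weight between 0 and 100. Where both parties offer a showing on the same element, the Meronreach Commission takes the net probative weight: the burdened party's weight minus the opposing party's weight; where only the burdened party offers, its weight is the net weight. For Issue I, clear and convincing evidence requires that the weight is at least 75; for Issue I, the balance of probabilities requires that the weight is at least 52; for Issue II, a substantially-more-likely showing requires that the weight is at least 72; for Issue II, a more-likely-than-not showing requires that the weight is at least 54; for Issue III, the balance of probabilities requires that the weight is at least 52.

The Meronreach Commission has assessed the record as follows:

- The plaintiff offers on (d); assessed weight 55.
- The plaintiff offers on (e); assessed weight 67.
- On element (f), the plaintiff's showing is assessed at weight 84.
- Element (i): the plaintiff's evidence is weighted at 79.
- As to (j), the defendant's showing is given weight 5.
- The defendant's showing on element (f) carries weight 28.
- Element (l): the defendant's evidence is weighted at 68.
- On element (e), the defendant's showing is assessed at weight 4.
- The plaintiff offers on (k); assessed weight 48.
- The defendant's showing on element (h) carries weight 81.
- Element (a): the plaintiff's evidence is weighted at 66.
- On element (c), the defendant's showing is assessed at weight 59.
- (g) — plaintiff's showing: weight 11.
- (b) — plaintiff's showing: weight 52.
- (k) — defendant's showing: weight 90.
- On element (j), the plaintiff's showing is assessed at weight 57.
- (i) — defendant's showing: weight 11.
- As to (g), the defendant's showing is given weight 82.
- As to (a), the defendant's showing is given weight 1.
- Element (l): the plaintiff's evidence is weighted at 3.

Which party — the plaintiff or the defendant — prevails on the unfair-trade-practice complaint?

— Issue I —
Stage I.1 (plaintiff, the balance of probabilities, weight is at least 52): (a) net 66−1=65 ≥ 52 — meets; (b) 52 ≥ 52 — meets.
  Stage I.1 is satisfied; the onus moves to the defendant.
Stage I.2 (defendant, clear and convincing evidence, weight is at least 75): (c) 59 < 75 — fails.
  Stage I.2 not carried; the defendant fails its burden.
The plaintiff prevails on this issue.
— Issue II —
At Stage II.1 the plaintiff must meet a more-likely-than-not showing (weight is at least 54): on (e) the weight is 67 less the opposing 4 gives net 63, which does reach 54, so (e) meets the standard; on (f) the weight is 84 less the opposing 28 gives net 56, ≥ 54, so (f) meets the standard.
  The plaintiff carries Stage II.1; the defendant now bears the burden.
At Stage II.2 the defendant must meet a substantially-more-likely showing (weight is at least 72): on (g) the weight is 82 less the opposing 11 gives net 71, which does not reach 72, so (g) does not meet the standard; on (h) the weight is 81, which does reach 72, so (h) meets the standard.
  Not every element is met, so the defendant fails to carry Stage II.2.
The plaintiff prevails on this issue.
— Issue III —
Stage III.1 (plaintiff, the balance of probabilities, weight is at least 52): (i) net 79−11=68 ≥ 52 — meets; (j) net 57−5=52 ≥ 52 — meets.
  Stage III.1 carried; the burden shifts to the defendant.
Stage III.2 (defendant, the balance of probabilities, weight is at least 52): (k) net 90−48=42 < 52 — fails; (l) net 68−3=65 ≥ 52 — meets.
  Not every element is met, so the defendant fails to carry Stage III.2.
The analysis ends at Stage III.2; the plaintiff prevails on this issue.
Per-issue: Issue I → plaintiff; Issue II → plaintiff; Issue III → plaintiff. The plaintiff must prevail on every issue; overall, the plaintiff prevails.

plaintiff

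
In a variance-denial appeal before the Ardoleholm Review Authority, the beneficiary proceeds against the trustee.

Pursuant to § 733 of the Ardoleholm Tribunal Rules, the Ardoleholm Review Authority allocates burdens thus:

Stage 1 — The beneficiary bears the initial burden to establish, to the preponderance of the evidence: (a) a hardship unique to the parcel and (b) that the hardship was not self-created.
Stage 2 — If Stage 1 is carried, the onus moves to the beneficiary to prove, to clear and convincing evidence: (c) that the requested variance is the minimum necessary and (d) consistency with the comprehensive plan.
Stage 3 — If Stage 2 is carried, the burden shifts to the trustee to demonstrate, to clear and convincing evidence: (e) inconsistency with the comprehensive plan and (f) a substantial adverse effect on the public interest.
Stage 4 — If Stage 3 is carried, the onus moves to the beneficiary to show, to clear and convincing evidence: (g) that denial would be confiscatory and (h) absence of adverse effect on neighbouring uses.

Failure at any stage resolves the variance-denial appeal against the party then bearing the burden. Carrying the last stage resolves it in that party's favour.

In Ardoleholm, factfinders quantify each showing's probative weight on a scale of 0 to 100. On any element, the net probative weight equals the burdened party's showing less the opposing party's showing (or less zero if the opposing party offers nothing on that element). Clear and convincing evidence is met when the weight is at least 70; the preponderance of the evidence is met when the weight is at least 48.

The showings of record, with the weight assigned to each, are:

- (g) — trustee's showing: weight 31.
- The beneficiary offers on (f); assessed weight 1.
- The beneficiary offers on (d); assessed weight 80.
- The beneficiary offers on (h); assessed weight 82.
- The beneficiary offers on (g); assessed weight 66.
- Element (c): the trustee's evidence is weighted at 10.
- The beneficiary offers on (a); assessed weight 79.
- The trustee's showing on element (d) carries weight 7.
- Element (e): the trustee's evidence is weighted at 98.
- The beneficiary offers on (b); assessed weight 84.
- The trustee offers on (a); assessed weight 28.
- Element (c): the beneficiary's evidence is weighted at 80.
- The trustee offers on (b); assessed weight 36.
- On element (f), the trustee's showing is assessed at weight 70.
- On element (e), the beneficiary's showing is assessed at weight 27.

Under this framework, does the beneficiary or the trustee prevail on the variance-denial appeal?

Stage 1 (beneficiary, the preponderance of the evidence, weight is at least 48): (a) net 79−28=51 ≥ 48 — meets; (b) net 84−36=48 ≥ 48 — meets.
  Stage 1 is satisfied; the beneficiary continues to bear the burden.
Stage 2 (beneficiary, clear and convincing evidence, weight is at least 70): (c) net 80−10=70 ≥ 70 — meets; (d) net 80−7=73 ≥ 70 — meets.
  All elements met. The burden passes to the trustee.
Stage 3 (trustee, clear and convincing evidence, weight is at least 70): (e) net 98−27=71 ≥ 70 — meets; (f) net 70−1=69 < 70 — fails.
  Stage 3 not carried; the trustee fails its burden.
The beneficiary prevails.

beneficiary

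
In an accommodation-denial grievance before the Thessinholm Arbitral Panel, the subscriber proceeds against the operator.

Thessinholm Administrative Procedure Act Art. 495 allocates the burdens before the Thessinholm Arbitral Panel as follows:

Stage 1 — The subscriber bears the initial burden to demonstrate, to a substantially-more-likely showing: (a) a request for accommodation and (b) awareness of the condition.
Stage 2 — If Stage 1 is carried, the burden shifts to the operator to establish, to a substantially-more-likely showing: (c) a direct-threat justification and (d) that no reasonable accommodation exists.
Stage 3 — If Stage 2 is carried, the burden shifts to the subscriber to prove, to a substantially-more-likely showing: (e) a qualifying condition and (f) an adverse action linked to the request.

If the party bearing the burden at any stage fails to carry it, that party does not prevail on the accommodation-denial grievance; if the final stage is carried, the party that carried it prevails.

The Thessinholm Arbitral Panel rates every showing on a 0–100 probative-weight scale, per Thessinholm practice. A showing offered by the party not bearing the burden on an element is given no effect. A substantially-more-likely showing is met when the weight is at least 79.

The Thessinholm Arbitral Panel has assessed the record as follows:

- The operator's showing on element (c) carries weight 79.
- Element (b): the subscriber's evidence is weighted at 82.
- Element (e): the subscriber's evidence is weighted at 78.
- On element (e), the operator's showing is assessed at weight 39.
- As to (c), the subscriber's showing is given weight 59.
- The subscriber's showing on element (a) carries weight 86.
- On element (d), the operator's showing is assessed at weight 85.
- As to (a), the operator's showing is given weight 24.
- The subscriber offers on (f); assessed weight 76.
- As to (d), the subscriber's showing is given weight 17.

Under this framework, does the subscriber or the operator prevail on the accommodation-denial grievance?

operator

Stage 1 — burden on subscriber; standard: a substantially-more-likely showing (weight is at least 79).
    (a): 86 (operator's 24 disregarded) ≥ 79 [met]
    (b): 82 ≥ 79 [met]
  All elements met. The burden passes to the operator.
Stage 2 — burden on operator; standard: a substantially-more-likely showing (weight is at least 79).
    (c): 79 (subscriber's 59 disregarded) ≥ 79 [met]
    (d): 85 (subscriber's 17 disregarded) ≥ 79 [met]
  The operator carries Stage 2; the subscriber now bears the burden.
Stage 3 — burden on subscriber; standard: a substantially-more-likely showing (weight is at least 79).
    (e): 78 (operator's 39 disregarded) < 79 [not met]
    (f): 76 < 79 [not met]
  Stage 3 not carried; the subscriber fails its burden.
The operator prevails.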